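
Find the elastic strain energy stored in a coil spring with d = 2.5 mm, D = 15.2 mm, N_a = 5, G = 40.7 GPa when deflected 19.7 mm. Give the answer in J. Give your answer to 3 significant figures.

k = Gd⁴/(8D³N_a) = (40.7×10³)(2.5⁴)/(8·15.2³·5) = 11.318 N/mm
U = ½kδ² = 0.5 × 11.318 × 19.7² = 2196.2 N·mm = 2.1962 J

2.20 J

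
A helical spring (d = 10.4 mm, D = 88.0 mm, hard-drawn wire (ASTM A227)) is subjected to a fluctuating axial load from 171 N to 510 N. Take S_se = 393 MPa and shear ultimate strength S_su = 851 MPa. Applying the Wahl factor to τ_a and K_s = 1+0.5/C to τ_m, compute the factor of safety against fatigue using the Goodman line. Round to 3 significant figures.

C = D/d = 88.0/10.4 = 8.4615; K_W = (4C−1)/(4C−4)+0.615/C = 1.1732; K_s = 1+0.5/C = 1.0591
F_a = (F_max−F_min)/2 = 169.5 N; F_m = (F_max+F_min)/2 = 340.5 N
τ_a = K_W·8F_aD/(πd³) = 1.1732 × 33.767 = 39.615 MPa
τ_m = K_s·8F_mD/(πd³) = 1.0591 × 67.833 = 71.841 MPa
Goodman: 1/n_f = τ_a/S_se + τ_m/S_su = 39.615/393 + 71.841/851 = 0.10080 + 0.08442 = 0.18522
n_f = 1/0.18522 = 5.399

5.40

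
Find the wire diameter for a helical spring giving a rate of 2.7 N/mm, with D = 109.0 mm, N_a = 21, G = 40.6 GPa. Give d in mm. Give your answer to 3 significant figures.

d = (8D³N_a·k / G)^(1/4) = (8·109.0³·21·2.7 / (40.6×10³))^0.25
  = (14469)^0.25 = 10.9675 mm

11.0 mm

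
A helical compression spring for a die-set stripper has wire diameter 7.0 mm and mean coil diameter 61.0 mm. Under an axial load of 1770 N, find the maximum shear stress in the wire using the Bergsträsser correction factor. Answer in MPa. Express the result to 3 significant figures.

Spring index C = D/d = 61.0/7.0 = 8.7143
K_B = (4C+2)/(4C−3) = 36.857/31.857 = 1.1570
τ₀ = 8FD/(πd³) = 8·1770·61.0/(π·7.0³) = 863760/1077.6 = 801.58 MPa
τ_max = K·τ₀ = 1.1570 × 801.58 = 927.39 MPa

927 MPa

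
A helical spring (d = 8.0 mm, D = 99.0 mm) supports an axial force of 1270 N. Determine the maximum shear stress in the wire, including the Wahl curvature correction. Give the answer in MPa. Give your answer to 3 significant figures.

698 MPa

Spring index C = D/d = 99.0/8.0 = 12.3750
K_W = (4C−1)/(4C−4) + 0.615/C = 48.500/45.500 + 0.0497 = 1.1156
τ₀ = 8FD/(πd³) = 8·1270·99.0/(π·8.0³) = 1.00584e+06/1608.5 = 625.33 MPa
τ_max = K·τ₀ = 1.1156 × 625.33 = 697.64 MPa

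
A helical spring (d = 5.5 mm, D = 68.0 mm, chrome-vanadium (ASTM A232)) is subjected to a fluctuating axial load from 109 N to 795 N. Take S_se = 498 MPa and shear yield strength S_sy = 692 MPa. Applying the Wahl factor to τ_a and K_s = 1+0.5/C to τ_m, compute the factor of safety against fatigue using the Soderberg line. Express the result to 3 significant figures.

0.664

C = D/d = 68.0/5.5 = 12.3636; K_W = (4C−1)/(4C−4)+0.615/C = 1.1157; K_s = 1+0.5/C = 1.0404
F_a = (F_max−F_min)/2 = 343 N; F_m = (F_max+F_min)/2 = 452 N
τ_a = K_W·8F_aD/(πd³) = 1.1157 × 356.99 = 398.31 MPa
τ_m = K_s·8F_mD/(πd³) = 1.0404 × 470.43 = 489.46 MPa
Soderberg: 1/n_f = τ_a/S_se + τ_m/S_sy = 398.31/498 + 489.46/692 = 0.79982 + 0.70731 = 1.5071
n_f = 1/1.5071 = 0.6635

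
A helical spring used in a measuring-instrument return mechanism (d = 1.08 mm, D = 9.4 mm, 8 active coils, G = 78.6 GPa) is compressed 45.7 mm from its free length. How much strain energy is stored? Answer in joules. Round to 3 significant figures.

k = Gd⁴/(8D³N_a) = (78.6×10³)(1.08⁴)/(8·9.4³·8) = 2.0117 N/mm
U = ½kδ² = 0.5 × 2.0117 × 45.7² = 2100.7 N·mm = 2.1007 J

2.10 J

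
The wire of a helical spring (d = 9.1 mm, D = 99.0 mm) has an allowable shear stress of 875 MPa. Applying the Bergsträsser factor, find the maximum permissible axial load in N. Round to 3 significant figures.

C = D/d = 99.0/9.1 = 10.8791
K_B = (4C+2)/(4C−3) = 45.516/40.516 = 1.1234
τ_max = K·8FD/(πd³) → F_max = τ_allow·πd³/(8DK)
F_max = 875·π·9.1³/(8·99.0·1.1234) = 2.0715e+06/889.74 = 2328.2 N

2330 N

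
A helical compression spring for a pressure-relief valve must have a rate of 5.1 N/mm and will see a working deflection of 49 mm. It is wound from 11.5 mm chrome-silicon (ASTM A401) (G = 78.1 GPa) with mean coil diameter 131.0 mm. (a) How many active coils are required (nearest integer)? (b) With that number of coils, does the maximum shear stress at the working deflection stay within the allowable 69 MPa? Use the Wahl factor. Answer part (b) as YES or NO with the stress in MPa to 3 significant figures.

N_a = Gd⁴/(8D³k) = (78.1×10³)(11.5⁴)/(8·131.0³·5.1) = 14.89 → N_a = 15
Actual rate k = Gd⁴/(8D³·15) = 5.0635 N/mm
Working load F = kδ = 5.0635·49 = 248.11 N
C = 131.0/11.5 = 11.3913; K_W = (4C−1)/(4C−4)+0.615/C = 1.1262
τ_max = K_W·8FD/(πd³) = 1.1262·54.42 = 61.286 MPa
τ_max ≤ 69 MPa → acceptable

(a) 15 coils; (b) YES, τ_max = 61.3 MPa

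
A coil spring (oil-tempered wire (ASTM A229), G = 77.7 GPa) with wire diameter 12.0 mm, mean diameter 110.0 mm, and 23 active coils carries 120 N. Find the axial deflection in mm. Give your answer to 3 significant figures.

k = Gd⁴/(8D³N_a) = (77.7×10³)(12.0⁴)/(8·110.0³·23) = 6.5789 N/mm
δ = F/k = 120 / 6.5789 = 18.24 mm

18.2 mm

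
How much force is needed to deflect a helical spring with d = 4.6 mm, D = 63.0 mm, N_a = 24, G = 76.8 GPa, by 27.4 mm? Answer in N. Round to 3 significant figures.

19.6 N

k = Gd⁴/(8D³N_a) = (76.8×10³)(4.6⁴)/(8·63.0³·24) = 0.71626 N/mm
F = k·δ = 0.71626 × 27.4 = 19.625 N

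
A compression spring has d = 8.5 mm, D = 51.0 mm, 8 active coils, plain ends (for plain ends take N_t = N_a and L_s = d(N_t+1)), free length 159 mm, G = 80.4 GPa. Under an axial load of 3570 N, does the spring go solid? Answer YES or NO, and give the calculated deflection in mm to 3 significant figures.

k = Gd⁴/(8D³N_a) = (80.4×10³)(8.5⁴)/(8·51.0³·8) = 49.436 N/mm
N_t = 8; L_s = 8.5·9 = 76.5 mm; δ_solid = L₀ − L_s = 159 − 76.5 = 82.5 mm
δ = F/k = 3570/49.436 = 72.215 mm
δ < δ_solid → spring does not go solid

NO, δ = 72.2 mm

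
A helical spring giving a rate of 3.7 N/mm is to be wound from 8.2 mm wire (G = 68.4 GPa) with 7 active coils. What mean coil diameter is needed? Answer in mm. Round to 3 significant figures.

D = (Gd⁴/(8N_a·k))^(1/3) = (68.4×10³·8.2⁴/(8·7·3.7))^(1/3)
  = (1.49253e+06)^(1/3) = 114.2810 mm

114 mm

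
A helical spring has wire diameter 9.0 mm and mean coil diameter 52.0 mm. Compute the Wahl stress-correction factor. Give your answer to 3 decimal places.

1.263

C = D/d = 52.0/9.0 = 5.7778
K_W = (4C−1)/(4C−4) + 0.615/C = 22.111/19.111 + 0.1064 = 1.2634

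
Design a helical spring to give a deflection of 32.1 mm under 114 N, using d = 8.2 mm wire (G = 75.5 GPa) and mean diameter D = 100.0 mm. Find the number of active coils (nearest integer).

Required rate k = F/δ = 114/32.1 = 3.5514 N/mm
N_a = Gd⁴/(8D³k) = (75.5×10³ × 8.2⁴)/(8 × 100.0³ × 3.5514)
    = 3.41352e+08 / 2.84112e+07 = 12.01 → 12 coils

12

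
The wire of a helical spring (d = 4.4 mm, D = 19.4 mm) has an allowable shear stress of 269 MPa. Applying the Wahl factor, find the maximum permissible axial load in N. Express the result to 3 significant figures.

C = D/d = 19.4/4.4 = 4.4091
K_W = (4C−1)/(4C−4) + 0.615/C = 16.636/13.636 + 0.1395 = 1.3595
τ_max = K·8FD/(πd³) → F_max = τ_allow·πd³/(8DK)
F_max = 269·π·4.4³/(8·19.4·1.3595) = 71988/210.99 = 341.19 N

341 N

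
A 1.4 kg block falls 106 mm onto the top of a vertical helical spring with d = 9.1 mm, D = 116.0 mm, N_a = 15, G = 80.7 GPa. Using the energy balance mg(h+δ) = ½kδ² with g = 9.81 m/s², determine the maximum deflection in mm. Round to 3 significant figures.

k = Gd⁴/(8D³N_a) = (80.7×10³)(9.1⁴)/(8·116.0³·15) = 2.9545 N/mm
W = mg = 1.4 × 9.81 = 13.734 N
½kδ² − Wδ − Wh = 0 → δ = (W + √(W² + 2kWh))/k
δ = (13.734 + √(188.62 + 8602.34))/2.9545 = (13.734 + 93.76)/2.9545 = 36.383 mm

36.4 mm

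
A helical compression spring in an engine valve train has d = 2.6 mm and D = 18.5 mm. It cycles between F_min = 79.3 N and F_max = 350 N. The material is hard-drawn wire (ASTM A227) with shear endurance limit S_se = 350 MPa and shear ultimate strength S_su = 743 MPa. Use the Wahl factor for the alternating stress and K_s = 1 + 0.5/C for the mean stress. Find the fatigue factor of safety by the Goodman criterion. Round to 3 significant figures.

C = D/d = 18.5/2.6 = 7.1154; K_W = (4C−1)/(4C−4)+0.615/C = 1.2091; K_s = 1+0.5/C = 1.0703
F_a = (F_max−F_min)/2 = 135.35 N; F_m = (F_max+F_min)/2 = 214.65 N
τ_a = K_W·8F_aD/(πd³) = 1.2091 × 362.79 = 438.63 MPa
τ_m = K_s·8F_mD/(πd³) = 1.0703 × 575.34 = 615.77 MPa
Goodman: 1/n_f = τ_a/S_se + τ_m/S_su = 438.63/350 + 615.77/743 = 1.25324 + 0.82876 = 2.082
n_f = 1/2.082 = 0.4803

0.480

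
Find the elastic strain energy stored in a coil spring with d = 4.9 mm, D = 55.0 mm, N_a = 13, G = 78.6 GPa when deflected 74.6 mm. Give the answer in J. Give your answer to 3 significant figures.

k = Gd⁴/(8D³N_a) = (78.6×10³)(4.9⁴)/(8·55.0³·13) = 2.6187 N/mm
U = ½kδ² = 0.5 × 2.6187 × 74.6² = 7286.7 N·mm = 7.2867 J

7.29 J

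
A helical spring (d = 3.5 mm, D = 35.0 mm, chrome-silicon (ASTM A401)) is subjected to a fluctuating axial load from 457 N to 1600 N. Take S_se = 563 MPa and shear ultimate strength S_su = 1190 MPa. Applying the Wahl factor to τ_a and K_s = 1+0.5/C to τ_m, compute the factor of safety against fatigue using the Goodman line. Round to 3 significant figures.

0.232

C = D/d = 35.0/3.5 = 10.0000; K_W = (4C−1)/(4C−4)+0.615/C = 1.1448; K_s = 1+0.5/C = 1.0500
F_a = (F_max−F_min)/2 = 571.5 N; F_m = (F_max+F_min)/2 = 1028.5 N
τ_a = K_W·8F_aD/(πd³) = 1.1448 × 1188 = 1360.1 MPa
τ_m = K_s·8F_mD/(πd³) = 1.0500 × 2138 = 2244.9 MPa
Goodman: 1/n_f = τ_a/S_se + τ_m/S_su = 1360.1/563 + 2244.9/1190 = 2.41576 + 1.88647 = 4.3022
n_f = 1/4.3022 = 0.2324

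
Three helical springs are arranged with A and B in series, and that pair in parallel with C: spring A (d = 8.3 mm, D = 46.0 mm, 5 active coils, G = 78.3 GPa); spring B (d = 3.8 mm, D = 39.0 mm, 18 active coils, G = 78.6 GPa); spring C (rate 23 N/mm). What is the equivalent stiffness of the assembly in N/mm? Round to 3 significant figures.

k_A = Gd⁴/(8D³N_a) = (78.3×10³)(8.3⁴)/(8·46.0³·5) = 95.442 N/mm
k_B = Gd⁴/(8D³N_a) = (78.6×10³)(3.8⁴)/(8·39.0³·18) = 1.9187 N/mm
Springs A,B series: k_AB = 1/(1/95.442+1/1.9187) = 1.8809 N/mm; parallel with C: k_eq = 1.8809+23 = 24.881 N/mm

24.9 N/mm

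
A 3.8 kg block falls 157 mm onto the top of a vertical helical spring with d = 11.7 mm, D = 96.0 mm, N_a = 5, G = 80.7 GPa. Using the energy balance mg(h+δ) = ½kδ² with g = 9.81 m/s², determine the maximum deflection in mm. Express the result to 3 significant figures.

17.4 mm

k = Gd⁴/(8D³N_a) = (80.7×10³)(11.7⁴)/(8·96.0³·5) = 42.731 N/mm
W = mg = 3.8 × 9.81 = 37.278 N
½kδ² − Wδ − Wh = 0 → δ = (W + √(W² + 2kWh))/k
δ = (37.278 + √(1389.6 + 500179))/42.731 = (37.278 + 708.22)/42.731 = 17.446 mm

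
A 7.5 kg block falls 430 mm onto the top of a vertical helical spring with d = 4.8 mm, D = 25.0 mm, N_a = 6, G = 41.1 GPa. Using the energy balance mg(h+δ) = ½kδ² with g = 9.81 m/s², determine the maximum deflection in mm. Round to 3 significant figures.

k = Gd⁴/(8D³N_a) = (41.1×10³)(4.8⁴)/(8·25.0³·6) = 29.09 N/mm
W = mg = 7.5 × 9.81 = 73.575 N
½kδ² − Wδ − Wh = 0 → δ = (W + √(W² + 2kWh))/k
δ = (73.575 + √(5413.3 + 1.84066e+06))/29.09 = (73.575 + 1358.7)/29.09 = 49.236 mm

49.2 mm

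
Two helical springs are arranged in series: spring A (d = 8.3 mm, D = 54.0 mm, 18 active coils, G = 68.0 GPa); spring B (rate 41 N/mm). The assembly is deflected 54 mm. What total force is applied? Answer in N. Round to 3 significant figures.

k_A = Gd⁴/(8D³N_a) = (68.0×10³)(8.3⁴)/(8·54.0³·18) = 14.232 N/mm
Series: 1/k_eq = 1/14.232 + 1/41 = 0.094653; k_eq = 10.565 N/mm
F = k_eq·δ = 10.565·54 = 570.51 N

571 N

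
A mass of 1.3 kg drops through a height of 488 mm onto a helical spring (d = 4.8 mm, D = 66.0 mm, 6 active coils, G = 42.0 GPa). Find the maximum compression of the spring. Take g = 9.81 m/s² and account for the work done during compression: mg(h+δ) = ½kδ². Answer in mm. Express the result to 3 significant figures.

96.0 mm

k = Gd⁴/(8D³N_a) = (42.0×10³)(4.8⁴)/(8·66.0³·6) = 1.6156 N/mm
W = mg = 1.3 × 9.81 = 12.753 N
½kδ² − Wδ − Wh = 0 → δ = (W + √(W² + 2kWh))/k
δ = (12.753 + √(162.64 + 20109.6))/1.6156 = (12.753 + 142.38)/1.6156 = 96.021 mm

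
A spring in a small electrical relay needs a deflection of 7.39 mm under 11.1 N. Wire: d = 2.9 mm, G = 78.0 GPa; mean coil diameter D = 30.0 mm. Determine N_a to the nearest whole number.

Required rate k = F/δ = 11.1/7.39 = 1.502 N/mm
N_a = Gd⁴/(8D³k) = (78.0×10³ × 2.9⁴)/(8 × 30.0³ × 1.502)
    = 5.51679e+06 / 324438 = 17 → 17 coils

17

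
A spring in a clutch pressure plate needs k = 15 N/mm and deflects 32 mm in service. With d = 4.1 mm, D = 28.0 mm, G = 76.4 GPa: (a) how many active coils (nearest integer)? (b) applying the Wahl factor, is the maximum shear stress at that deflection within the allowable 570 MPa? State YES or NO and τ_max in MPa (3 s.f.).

(a) 8 coils; (b) NO, τ_max = 620 MPa

N_a = Gd⁴/(8D³k) = (76.4×10³)(4.1⁴)/(8·28.0³·15) = 8.195 → N_a = 8
Actual rate k = Gd⁴/(8D³·8) = 15.366 N/mm
Working load F = kδ = 15.366·32 = 491.73 N
C = 28.0/4.1 = 6.8293; K_W = (4C−1)/(4C−4)+0.615/C = 1.2187
τ_max = K_W·8FD/(πd³) = 1.2187·508.71 = 619.97 MPa
τ_max > 570 MPa → exceeds allowable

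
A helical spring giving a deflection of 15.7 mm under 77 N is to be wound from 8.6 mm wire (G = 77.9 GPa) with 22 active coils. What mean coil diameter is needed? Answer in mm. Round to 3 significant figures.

79.0 mm

Required rate k = F/δ = 77/15.7 = 4.9045 N/mm
D = (Gd⁴/(8N_a·k))^(1/3) = (77.9×10³·8.6⁴/(8·22·4.9045))^(1/3)
  = (493660)^(1/3) = 79.0331 mm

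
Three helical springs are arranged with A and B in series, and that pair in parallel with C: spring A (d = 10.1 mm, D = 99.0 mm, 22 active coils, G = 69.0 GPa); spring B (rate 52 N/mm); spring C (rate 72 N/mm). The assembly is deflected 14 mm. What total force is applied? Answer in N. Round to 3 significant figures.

k_A = Gd⁴/(8D³N_a) = (69.0×10³)(10.1⁴)/(8·99.0³·22) = 4.2045 N/mm
Springs A,B series: k_AB = 1/(1/4.2045+1/52) = 3.89 N/mm; parallel with C: k_eq = 3.89+72 = 75.89 N/mm
F = k_eq·δ = 75.89·14 = 1062.5 N

1060 N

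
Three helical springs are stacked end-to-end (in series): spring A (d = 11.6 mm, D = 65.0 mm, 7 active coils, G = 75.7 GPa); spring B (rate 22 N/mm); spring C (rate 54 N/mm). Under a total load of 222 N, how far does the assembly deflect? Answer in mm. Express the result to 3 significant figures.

16.7 mm

k_A = Gd⁴/(8D³N_a) = (75.7×10³)(11.6⁴)/(8·65.0³·7) = 89.125 N/mm
Series: 1/k_eq = 1/89.125 + 1/22 + 1/54 = 0.075193; k_eq = 13.299 N/mm
δ = F/k_eq = 222/13.299 = 16.693 mm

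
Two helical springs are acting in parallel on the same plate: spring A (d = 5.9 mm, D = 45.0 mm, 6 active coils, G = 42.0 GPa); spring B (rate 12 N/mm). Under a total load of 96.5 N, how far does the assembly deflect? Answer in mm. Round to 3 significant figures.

k_A = Gd⁴/(8D³N_a) = (42.0×10³)(5.9⁴)/(8·45.0³·6) = 11.635 N/mm
Parallel: k_eq = 11.635 + 12 = 23.635 N/mm
δ = F/k_eq = 96.5/23.635 = 4.0829 mm

4.08 mm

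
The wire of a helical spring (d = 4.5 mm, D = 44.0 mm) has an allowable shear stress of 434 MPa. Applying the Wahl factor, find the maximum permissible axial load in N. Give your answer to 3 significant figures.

C = D/d = 44.0/4.5 = 9.7778
K_W = (4C−1)/(4C−4) + 0.615/C = 38.111/35.111 + 0.0629 = 1.1483
τ_max = K·8FD/(πd³) → F_max = τ_allow·πd³/(8DK)
F_max = 434·π·4.5³/(8·44.0·1.1483) = 1.2424e+05/404.22 = 307.37 N

307 N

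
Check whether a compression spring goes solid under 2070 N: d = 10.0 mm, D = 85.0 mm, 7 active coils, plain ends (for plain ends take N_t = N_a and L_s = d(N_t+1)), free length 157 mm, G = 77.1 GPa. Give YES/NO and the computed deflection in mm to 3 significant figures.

YES, δ = 92.3 mm

k = Gd⁴/(8D³N_a) = (77.1×10³)(10.0⁴)/(8·85.0³·7) = 22.419 N/mm
N_t = 7; L_s = 10.0·8 = 80 mm; δ_solid = L₀ − L_s = 157 − 80 = 77 mm
δ = F/k = 2070/22.419 = 92.334 mm
δ ≥ δ_solid → spring goes solid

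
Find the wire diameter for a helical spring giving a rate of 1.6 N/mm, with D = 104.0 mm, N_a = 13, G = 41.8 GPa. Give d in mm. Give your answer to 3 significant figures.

8.18 mm

d = (8D³N_a·k / G)^(1/4) = (8·104.0³·13·1.6 / (41.8×10³))^0.25
  = (4477.9)^0.25 = 8.1803 mm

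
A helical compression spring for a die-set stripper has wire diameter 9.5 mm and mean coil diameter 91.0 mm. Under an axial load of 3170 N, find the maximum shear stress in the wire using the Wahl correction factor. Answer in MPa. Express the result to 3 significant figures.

987 MPa

Spring index C = D/d = 91.0/9.5 = 9.5789
K_W = (4C−1)/(4C−4) + 0.615/C = 37.316/34.316 + 0.0642 = 1.1516
τ₀ = 8FD/(πd³) = 8·3170·91.0/(π·9.5³) = 2.30776e+06/2693.5 = 856.78 MPa
τ_max = K·τ₀ = 1.1516 × 856.78 = 986.69 MPa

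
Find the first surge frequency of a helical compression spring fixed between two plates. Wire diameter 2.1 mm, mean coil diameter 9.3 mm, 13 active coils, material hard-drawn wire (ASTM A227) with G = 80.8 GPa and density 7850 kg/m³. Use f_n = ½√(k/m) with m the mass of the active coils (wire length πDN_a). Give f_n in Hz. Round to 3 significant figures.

k = Gd⁴/(8D³N_a) = (80.8×10³)(2.1⁴)/(8·9.3³·13) = 18.785 N/mm = 18785 N/m
Wire length L = πDN_a = π·9.3·13 = 379.82 mm
m = ρ·(πd²/4)·L = 7850 × 3.4636×10⁻⁶ m² × 0.37982 m = 0.010327 kg
f_n = ½√(k/m) = 0.5·√(18785/0.010327) = 0.5·√(1.819e+06) = 674.35 Hz

674 Hz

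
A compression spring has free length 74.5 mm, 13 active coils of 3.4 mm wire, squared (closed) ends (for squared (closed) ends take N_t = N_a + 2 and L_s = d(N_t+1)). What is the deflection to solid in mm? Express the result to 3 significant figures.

N_t = 15; L_s = 3.4·16 = 54.4 mm
δ_solid = L₀ − L_s = 74.5 − 54.4 = 20.1 mm

20.1 mm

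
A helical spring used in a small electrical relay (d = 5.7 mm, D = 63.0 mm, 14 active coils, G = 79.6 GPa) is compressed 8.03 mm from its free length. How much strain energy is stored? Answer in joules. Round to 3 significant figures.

0.0967 J

k = Gd⁴/(8D³N_a) = (79.6×10³)(5.7⁴)/(8·63.0³·14) = 3.0004 N/mm
U = ½kδ² = 0.5 × 3.0004 × 8.03² = 96.733 N·mm = 0.096733 J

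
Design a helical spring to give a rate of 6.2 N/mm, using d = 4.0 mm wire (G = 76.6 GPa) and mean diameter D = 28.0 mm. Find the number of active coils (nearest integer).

18

N_a = Gd⁴/(8D³k) = (76.6×10³ × 4.0⁴)/(8 × 28.0³ × 6.2)
    = 1.96096e+07 / 1.08882e+06 = 18.01 → 18 coils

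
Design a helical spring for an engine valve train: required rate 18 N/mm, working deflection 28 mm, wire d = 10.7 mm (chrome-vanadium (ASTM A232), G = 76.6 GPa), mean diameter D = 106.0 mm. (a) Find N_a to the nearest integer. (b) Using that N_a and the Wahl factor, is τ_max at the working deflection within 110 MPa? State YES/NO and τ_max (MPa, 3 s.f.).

(a) 6 coils; (b) NO, τ_max = 124 MPa

N_a = Gd⁴/(8D³k) = (76.6×10³)(10.7⁴)/(8·106.0³·18) = 5.854 → N_a = 6
Actual rate k = Gd⁴/(8D³·6) = 17.563 N/mm
Working load F = kδ = 17.563·28 = 491.77 N
C = 106.0/10.7 = 9.9065; K_W = (4C−1)/(4C−4)+0.615/C = 1.1463
τ_max = K_W·8FD/(πd³) = 1.1463·108.36 = 124.21 MPa
τ_max > 110 MPa → exceeds allowable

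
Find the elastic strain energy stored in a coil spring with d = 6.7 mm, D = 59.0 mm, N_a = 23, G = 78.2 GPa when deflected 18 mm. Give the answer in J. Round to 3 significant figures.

0.676 J

k = Gd⁴/(8D³N_a) = (78.2×10³)(6.7⁴)/(8·59.0³·23) = 4.17 N/mm
U = ½kδ² = 0.5 × 4.17 × 18² = 675.53 N·mm = 0.67553 J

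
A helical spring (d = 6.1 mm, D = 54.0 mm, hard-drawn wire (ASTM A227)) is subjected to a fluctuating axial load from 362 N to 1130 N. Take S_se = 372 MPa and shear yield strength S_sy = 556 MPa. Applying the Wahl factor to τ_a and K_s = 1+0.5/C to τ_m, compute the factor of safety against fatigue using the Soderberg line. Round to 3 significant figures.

0.630

C = D/d = 54.0/6.1 = 8.8525; K_W = (4C−1)/(4C−4)+0.615/C = 1.1650; K_s = 1+0.5/C = 1.0565
F_a = (F_max−F_min)/2 = 384 N; F_m = (F_max+F_min)/2 = 746 N
τ_a = K_W·8F_aD/(πd³) = 1.1650 × 232.64 = 271.02 MPa
τ_m = K_s·8F_mD/(πd³) = 1.0565 × 451.94 = 477.47 MPa
Soderberg: 1/n_f = τ_a/S_se + τ_m/S_sy = 271.02/372 + 477.47/556 = 0.72854 + 0.85876 = 1.5873
n_f = 1/1.5873 = 0.63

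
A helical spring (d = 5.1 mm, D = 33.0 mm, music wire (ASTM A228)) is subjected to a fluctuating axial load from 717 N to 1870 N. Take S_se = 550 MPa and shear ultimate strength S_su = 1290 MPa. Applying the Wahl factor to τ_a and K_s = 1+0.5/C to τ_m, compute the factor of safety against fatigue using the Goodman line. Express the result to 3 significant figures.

C = D/d = 33.0/5.1 = 6.4706; K_W = (4C−1)/(4C−4)+0.615/C = 1.2321; K_s = 1+0.5/C = 1.0773
F_a = (F_max−F_min)/2 = 576.5 N; F_m = (F_max+F_min)/2 = 1293.5 N
τ_a = K_W·8F_aD/(πd³) = 1.2321 × 365.21 = 449.99 MPa
τ_m = K_s·8F_mD/(πd³) = 1.0773 × 819.43 = 882.75 MPa
Goodman: 1/n_f = τ_a/S_se + τ_m/S_su = 449.99/550 + 882.75/1290 = 0.81817 + 0.68430 = 1.5025
n_f = 1/1.5025 = 0.6656

0.666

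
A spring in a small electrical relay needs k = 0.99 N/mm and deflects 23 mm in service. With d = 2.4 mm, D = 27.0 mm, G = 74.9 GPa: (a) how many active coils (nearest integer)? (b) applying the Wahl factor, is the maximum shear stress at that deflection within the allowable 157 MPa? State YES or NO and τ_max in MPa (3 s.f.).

N_a = Gd⁴/(8D³k) = (74.9×10³)(2.4⁴)/(8·27.0³·0.99) = 15.94 → N_a = 16
Actual rate k = Gd⁴/(8D³·16) = 0.98634 N/mm
Working load F = kδ = 0.98634·23 = 22.686 N
C = 27.0/2.4 = 11.2500; K_W = (4C−1)/(4C−4)+0.615/C = 1.1278
τ_max = K_W·8FD/(πd³) = 1.1278·112.83 = 127.25 MPa
τ_max ≤ 157 MPa → acceptable

(a) 16 coils; (b) YES, τ_max = 127 MPa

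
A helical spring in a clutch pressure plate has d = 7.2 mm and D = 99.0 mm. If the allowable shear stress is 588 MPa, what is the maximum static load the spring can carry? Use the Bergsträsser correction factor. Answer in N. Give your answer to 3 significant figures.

C = D/d = 99.0/7.2 = 13.7500
K_B = (4C+2)/(4C−3) = 57.000/52.000 = 1.0962
τ_max = K·8FD/(πd³) → F_max = τ_allow·πd³/(8DK)
F_max = 588·π·7.2³/(8·99.0·1.0962) = 6.8948e+05/868.15 = 794.2 N

794 N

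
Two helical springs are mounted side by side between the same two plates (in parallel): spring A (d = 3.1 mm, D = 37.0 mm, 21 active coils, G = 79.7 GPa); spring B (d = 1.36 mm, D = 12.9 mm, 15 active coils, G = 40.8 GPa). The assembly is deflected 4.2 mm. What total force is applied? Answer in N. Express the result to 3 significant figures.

5.91 N

k_A = Gd⁴/(8D³N_a) = (79.7×10³)(3.1⁴)/(8·37.0³·21) = 0.86495 N/mm
k_B = Gd⁴/(8D³N_a) = (40.8×10³)(1.36⁴)/(8·12.9³·15) = 0.54183 N/mm
Parallel: k_eq = 0.86495 + 0.54183 = 1.4068 N/mm
F = k_eq·δ = 1.4068·4.2 = 5.9085 N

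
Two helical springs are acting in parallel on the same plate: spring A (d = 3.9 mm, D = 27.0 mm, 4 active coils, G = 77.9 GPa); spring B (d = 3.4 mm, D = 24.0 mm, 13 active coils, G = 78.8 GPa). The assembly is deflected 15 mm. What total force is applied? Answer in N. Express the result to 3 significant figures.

539 N

k_A = Gd⁴/(8D³N_a) = (77.9×10³)(3.9⁴)/(8·27.0³·4) = 28.612 N/mm
k_B = Gd⁴/(8D³N_a) = (78.8×10³)(3.4⁴)/(8·24.0³·13) = 7.3244 N/mm
Parallel: k_eq = 28.612 + 7.3244 = 35.937 N/mm
F = k_eq·δ = 35.937·15 = 539.05 N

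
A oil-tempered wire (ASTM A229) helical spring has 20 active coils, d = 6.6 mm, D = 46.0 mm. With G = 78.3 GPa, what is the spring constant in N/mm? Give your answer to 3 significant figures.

k = Gd⁴/(8D³N_a) = (78.3×10³ × 6.6⁴) / (8 × 46.0³ × 20)
  = 1.48572e+08 / 1.55738e+07 = 9.5399 N/mm

9.54 N/mm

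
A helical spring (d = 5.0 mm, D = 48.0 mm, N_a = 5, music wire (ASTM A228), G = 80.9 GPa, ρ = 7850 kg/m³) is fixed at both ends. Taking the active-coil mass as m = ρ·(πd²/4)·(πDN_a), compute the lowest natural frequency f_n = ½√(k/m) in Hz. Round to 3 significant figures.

157 Hz

k = Gd⁴/(8D³N_a) = (80.9×10³)(5.0⁴)/(8·48.0³·5) = 11.43 N/mm = 11430 N/m
Wire length L = πDN_a = π·48.0·5 = 753.98 mm
m = ρ·(πd²/4)·L = 7850 × 19.635×10⁻⁶ m² × 0.75398 m = 0.11621 kg
f_n = ½√(k/m) = 0.5·√(11430/0.11621) = 0.5·√(98352) = 156.81 Hz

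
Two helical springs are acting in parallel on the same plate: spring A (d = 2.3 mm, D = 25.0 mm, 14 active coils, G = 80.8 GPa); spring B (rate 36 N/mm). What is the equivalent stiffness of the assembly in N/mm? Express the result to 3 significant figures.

37.3 N/mm

k_A = Gd⁴/(8D³N_a) = (80.8×10³)(2.3⁴)/(8·25.0³·14) = 1.2921 N/mm
Parallel: k_eq = 1.2921 + 36 = 37.292 N/mm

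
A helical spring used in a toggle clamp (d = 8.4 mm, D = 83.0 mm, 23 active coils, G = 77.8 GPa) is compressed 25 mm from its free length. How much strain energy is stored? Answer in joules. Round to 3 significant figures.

1.15 J

k = Gd⁴/(8D³N_a) = (77.8×10³)(8.4⁴)/(8·83.0³·23) = 3.6817 N/mm
U = ½kδ² = 0.5 × 3.6817 × 25² = 1150.5 N·mm = 1.1505 J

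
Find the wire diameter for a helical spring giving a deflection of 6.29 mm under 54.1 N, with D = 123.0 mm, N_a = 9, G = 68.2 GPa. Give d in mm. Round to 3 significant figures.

Required rate k = F/δ = 54.1/6.29 = 8.601 N/mm
d = (8D³N_a·k / G)^(1/4) = (8·123.0³·9·8.601 / (68.2×10³))^0.25
  = (16897)^0.25 = 11.4013 mm

11.4 mm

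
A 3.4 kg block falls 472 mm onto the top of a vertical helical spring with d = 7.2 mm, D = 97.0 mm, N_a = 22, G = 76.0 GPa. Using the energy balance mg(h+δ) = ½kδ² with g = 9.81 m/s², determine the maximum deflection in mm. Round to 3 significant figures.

k = Gd⁴/(8D³N_a) = (76.0×10³)(7.2⁴)/(8·97.0³·22) = 1.2715 N/mm
W = mg = 3.4 × 9.81 = 33.354 N
½kδ² − Wδ − Wh = 0 → δ = (W + √(W² + 2kWh))/k
δ = (33.354 + √(1112.5 + 40034.6))/1.2715 = (33.354 + 202.85)/1.2715 = 185.77 mm

186 mm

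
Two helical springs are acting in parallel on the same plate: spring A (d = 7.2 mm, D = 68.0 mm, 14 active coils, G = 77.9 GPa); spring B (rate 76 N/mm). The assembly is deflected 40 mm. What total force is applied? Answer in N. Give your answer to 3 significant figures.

k_A = Gd⁴/(8D³N_a) = (77.9×10³)(7.2⁴)/(8·68.0³·14) = 5.9446 N/mm
Parallel: k_eq = 5.9446 + 76 = 81.945 N/mm
F = k_eq·δ = 81.945·40 = 3277.8 N

3280 N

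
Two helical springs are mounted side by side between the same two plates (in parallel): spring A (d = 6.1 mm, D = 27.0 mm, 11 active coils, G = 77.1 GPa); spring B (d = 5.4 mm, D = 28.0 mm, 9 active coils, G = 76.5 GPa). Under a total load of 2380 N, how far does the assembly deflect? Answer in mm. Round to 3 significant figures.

k_A = Gd⁴/(8D³N_a) = (77.1×10³)(6.1⁴)/(8·27.0³·11) = 61.631 N/mm
k_B = Gd⁴/(8D³N_a) = (76.5×10³)(5.4⁴)/(8·28.0³·9) = 41.156 N/mm
Parallel: k_eq = 61.631 + 41.156 = 102.79 N/mm
δ = F/k_eq = 2380/102.79 = 23.155 mm

23.2 mm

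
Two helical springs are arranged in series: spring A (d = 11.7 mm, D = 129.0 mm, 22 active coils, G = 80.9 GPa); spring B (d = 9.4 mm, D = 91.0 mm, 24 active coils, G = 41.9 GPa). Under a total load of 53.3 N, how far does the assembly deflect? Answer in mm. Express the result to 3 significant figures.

k_A = Gd⁴/(8D³N_a) = (80.9×10³)(11.7⁴)/(8·129.0³·22) = 4.0125 N/mm
k_B = Gd⁴/(8D³N_a) = (41.9×10³)(9.4⁴)/(8·91.0³·24) = 2.261 N/mm
Series: 1/k_eq = 1/4.0125 + 1/2.261 = 0.69151; k_eq = 1.4461 N/mm
δ = F/k_eq = 53.3/1.4461 = 36.857 mm

36.9 mm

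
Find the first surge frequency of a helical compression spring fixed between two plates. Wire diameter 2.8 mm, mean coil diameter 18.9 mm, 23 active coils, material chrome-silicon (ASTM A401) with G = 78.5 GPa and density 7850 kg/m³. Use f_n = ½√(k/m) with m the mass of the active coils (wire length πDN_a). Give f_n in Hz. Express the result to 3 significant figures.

k = Gd⁴/(8D³N_a) = (78.5×10³)(2.8⁴)/(8·18.9³·23) = 3.8842 N/mm = 3884.2 N/m
Wire length L = πDN_a = π·18.9·23 = 1365.7 mm
m = ρ·(πd²/4)·L = 7850 × 6.1575×10⁻⁶ m² × 1.3657 m = 0.066011 kg
f_n = ½√(k/m) = 0.5·√(3884.2/0.066011) = 0.5·√(58841) = 121.29 Hz

121 Hz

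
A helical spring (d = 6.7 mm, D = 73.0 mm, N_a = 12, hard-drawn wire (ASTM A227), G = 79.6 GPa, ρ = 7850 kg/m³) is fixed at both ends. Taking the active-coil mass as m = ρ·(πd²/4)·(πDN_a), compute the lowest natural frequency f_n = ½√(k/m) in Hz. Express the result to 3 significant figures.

37.5 Hz

k = Gd⁴/(8D³N_a) = (79.6×10³)(6.7⁴)/(8·73.0³·12) = 4.2951 N/mm = 4295.1 N/m
Wire length L = πDN_a = π·73.0·12 = 2752 mm
m = ρ·(πd²/4)·L = 7850 × 35.257×10⁻⁶ m² × 2.752 m = 0.76166 kg
f_n = ½√(k/m) = 0.5·√(4295.1/0.76166) = 0.5·√(5639.1) = 37.547 Hz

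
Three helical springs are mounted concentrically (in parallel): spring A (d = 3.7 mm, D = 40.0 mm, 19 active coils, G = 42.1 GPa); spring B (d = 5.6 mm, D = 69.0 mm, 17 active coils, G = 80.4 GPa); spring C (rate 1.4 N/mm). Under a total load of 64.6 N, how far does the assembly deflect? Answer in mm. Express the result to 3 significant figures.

16.2 mm

k_A = Gd⁴/(8D³N_a) = (42.1×10³)(3.7⁴)/(8·40.0³·19) = 0.81108 N/mm
k_B = Gd⁴/(8D³N_a) = (80.4×10³)(5.6⁴)/(8·69.0³·17) = 1.7698 N/mm
Parallel: k_eq = 0.81108 + 1.7698 + 1.4 = 3.9809 N/mm
δ = F/k_eq = 64.6/3.9809 = 16.228 mm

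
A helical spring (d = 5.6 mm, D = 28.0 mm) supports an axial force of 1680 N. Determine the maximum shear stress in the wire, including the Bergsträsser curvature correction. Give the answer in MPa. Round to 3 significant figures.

Spring index C = D/d = 28.0/5.6 = 5.0000
K_B = (4C+2)/(4C−3) = 22.000/17.000 = 1.2941
τ₀ = 8FD/(πd³) = 8·1680·28.0/(π·5.6³) = 376320/551.71 = 682.09 MPa
τ_max = K·τ₀ = 1.2941 × 682.09 = 882.71 MPa

883 MPa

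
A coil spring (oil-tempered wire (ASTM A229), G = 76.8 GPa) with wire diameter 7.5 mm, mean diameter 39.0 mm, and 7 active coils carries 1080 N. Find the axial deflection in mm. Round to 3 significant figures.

14.8 mm

k = Gd⁴/(8D³N_a) = (76.8×10³)(7.5⁴)/(8·39.0³·7) = 73.152 N/mm
δ = F/k = 1080 / 73.152 = 14.764 mm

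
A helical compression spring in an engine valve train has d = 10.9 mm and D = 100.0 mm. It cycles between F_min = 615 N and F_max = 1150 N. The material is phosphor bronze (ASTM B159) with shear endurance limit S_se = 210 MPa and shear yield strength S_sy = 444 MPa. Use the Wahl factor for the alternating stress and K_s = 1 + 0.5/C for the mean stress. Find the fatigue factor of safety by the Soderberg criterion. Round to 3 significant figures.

C = D/d = 100.0/10.9 = 9.1743; K_W = (4C−1)/(4C−4)+0.615/C = 1.1588; K_s = 1+0.5/C = 1.0545
F_a = (F_max−F_min)/2 = 267.5 N; F_m = (F_max+F_min)/2 = 882.5 N
τ_a = K_W·8F_aD/(πd³) = 1.1588 × 52.6 = 60.952 MPa
τ_m = K_s·8F_mD/(πd³) = 1.0545 × 173.53 = 182.99 MPa
Soderberg: 1/n_f = τ_a/S_se + τ_m/S_sy = 60.952/210 + 182.99/444 = 0.29025 + 0.41213 = 0.70238
n_f = 1/0.70238 = 1.424

1.42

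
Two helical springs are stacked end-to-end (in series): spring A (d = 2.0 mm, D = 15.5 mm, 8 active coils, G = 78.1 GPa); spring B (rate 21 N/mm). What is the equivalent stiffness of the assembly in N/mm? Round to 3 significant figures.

k_A = Gd⁴/(8D³N_a) = (78.1×10³)(2.0⁴)/(8·15.5³·8) = 5.2432 N/mm
Series: 1/k_eq = 1/5.2432 + 1/21 = 0.23834; k_eq = 4.1956 N/mm

4.20 N/mm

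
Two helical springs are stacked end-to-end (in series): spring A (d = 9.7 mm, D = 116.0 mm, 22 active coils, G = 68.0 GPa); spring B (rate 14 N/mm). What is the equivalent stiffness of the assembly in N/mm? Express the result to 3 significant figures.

1.89 N/mm

k_A = Gd⁴/(8D³N_a) = (68.0×10³)(9.7⁴)/(8·116.0³·22) = 2.1913 N/mm
Series: 1/k_eq = 1/2.1913 + 1/14 = 0.52777; k_eq = 1.8948 N/mm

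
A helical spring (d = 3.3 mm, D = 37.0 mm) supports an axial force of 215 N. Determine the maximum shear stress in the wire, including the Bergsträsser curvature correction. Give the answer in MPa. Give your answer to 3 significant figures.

Spring index C = D/d = 37.0/3.3 = 11.2121
K_B = (4C+2)/(4C−3) = 46.848/41.848 = 1.1195
τ₀ = 8FD/(πd³) = 8·215·37.0/(π·3.3³) = 63640/112.9 = 563.69 MPa
τ_max = K·τ₀ = 1.1195 × 563.69 = 631.04 MPa

631 MPa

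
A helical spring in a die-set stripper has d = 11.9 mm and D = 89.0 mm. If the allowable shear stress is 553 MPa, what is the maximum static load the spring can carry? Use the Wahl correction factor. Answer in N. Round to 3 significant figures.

3430 N

C = D/d = 89.0/11.9 = 7.4790
K_W = (4C−1)/(4C−4) + 0.615/C = 28.916/25.916 + 0.0822 = 1.1980
τ_max = K·8FD/(πd³) → F_max = τ_allow·πd³/(8DK)
F_max = 553·π·11.9³/(8·89.0·1.1980) = 2.9276e+06/852.97 = 3432.3 N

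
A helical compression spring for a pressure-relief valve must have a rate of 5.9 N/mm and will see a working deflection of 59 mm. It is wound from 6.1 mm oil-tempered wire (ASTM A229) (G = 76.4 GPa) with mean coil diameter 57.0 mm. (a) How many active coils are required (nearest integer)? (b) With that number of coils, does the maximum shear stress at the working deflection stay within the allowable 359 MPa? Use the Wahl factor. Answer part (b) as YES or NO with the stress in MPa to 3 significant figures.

N_a = Gd⁴/(8D³k) = (76.4×10³)(6.1⁴)/(8·57.0³·5.9) = 12.1 → N_a = 12
Actual rate k = Gd⁴/(8D³·12) = 5.95 N/mm
Working load F = kδ = 5.95·59 = 351.05 N
C = 57.0/6.1 = 9.3443; K_W = (4C−1)/(4C−4)+0.615/C = 1.1557
τ_max = K_W·8FD/(πd³) = 1.1557·224.49 = 259.44 MPa
τ_max ≤ 359 MPa → acceptable

(a) 12 coils; (b) YES, τ_max = 259 MPa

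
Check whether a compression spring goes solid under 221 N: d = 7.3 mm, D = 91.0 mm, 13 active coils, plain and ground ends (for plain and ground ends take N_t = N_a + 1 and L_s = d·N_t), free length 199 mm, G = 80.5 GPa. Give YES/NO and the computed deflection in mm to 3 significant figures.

NO, δ = 75.8 mm

k = Gd⁴/(8D³N_a) = (80.5×10³)(7.3⁴)/(8·91.0³·13) = 2.917 N/mm
N_t = 14; L_s = 7.3·14 = 102.2 mm; δ_solid = L₀ − L_s = 199 − 102.2 = 96.8 mm
δ = F/k = 221/2.917 = 75.764 mm
δ < δ_solid → spring does not go solid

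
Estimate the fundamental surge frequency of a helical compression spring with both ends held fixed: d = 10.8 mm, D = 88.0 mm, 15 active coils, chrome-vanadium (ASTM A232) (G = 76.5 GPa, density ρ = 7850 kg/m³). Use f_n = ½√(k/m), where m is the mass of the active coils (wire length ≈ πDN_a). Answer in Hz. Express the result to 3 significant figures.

k = Gd⁴/(8D³N_a) = (76.5×10³)(10.8⁴)/(8·88.0³·15) = 12.727 N/mm = 12727 N/m
Wire length L = πDN_a = π·88.0·15 = 4146.9 mm
m = ρ·(πd²/4)·L = 7850 × 91.609×10⁻⁶ m² × 4.1469 m = 2.9822 kg
f_n = ½√(k/m) = 0.5·√(12727/2.9822) = 0.5·√(4267.7) = 32.664 Hz

32.7 Hz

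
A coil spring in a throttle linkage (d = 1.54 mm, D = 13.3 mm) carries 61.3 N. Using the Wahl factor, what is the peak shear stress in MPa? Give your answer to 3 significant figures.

665 MPa

Spring index C = D/d = 13.3/1.54 = 8.6364
K_W = (4C−1)/(4C−4) + 0.615/C = 33.545/30.545 + 0.0712 = 1.1694
τ₀ = 8FD/(πd³) = 8·61.3·13.3/(π·1.54³) = 6522.32/11.474 = 568.45 MPa
τ_max = K·τ₀ = 1.1694 × 568.45 = 664.76 MPa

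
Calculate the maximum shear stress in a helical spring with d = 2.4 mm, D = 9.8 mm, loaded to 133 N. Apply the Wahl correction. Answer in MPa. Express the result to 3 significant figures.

Spring index C = D/d = 9.8/2.4 = 4.0833
K_W = (4C−1)/(4C−4) + 0.615/C = 15.333/12.333 + 0.1506 = 1.3939
τ₀ = 8FD/(πd³) = 8·133·9.8/(π·2.4³) = 10427.2/43.429 = 240.1 MPa
τ_max = K·τ₀ = 1.3939 × 240.1 = 334.66 MPa

335 MPa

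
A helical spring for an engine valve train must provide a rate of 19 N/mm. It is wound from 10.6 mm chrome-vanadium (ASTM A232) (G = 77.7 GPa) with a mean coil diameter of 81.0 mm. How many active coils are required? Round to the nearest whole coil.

12

N_a = Gd⁴/(8D³k) = (77.7×10³ × 10.6⁴)/(8 × 81.0³ × 19)
    = 9.80945e+08 / 8.0779e+07 = 12.14 → 12 coils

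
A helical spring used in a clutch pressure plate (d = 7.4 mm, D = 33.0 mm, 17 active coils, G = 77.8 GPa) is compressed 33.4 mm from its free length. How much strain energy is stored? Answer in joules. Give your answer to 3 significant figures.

k = Gd⁴/(8D³N_a) = (77.8×10³)(7.4⁴)/(8·33.0³·17) = 47.734 N/mm
U = ½kδ² = 0.5 × 47.734 × 33.4² = 26625 N·mm = 26.625 J

26.6 J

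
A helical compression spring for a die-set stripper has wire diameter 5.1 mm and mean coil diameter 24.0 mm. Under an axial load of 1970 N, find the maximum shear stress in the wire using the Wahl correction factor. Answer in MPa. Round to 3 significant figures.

Spring index C = D/d = 24.0/5.1 = 4.7059
K_W = (4C−1)/(4C−4) + 0.615/C = 17.824/14.824 + 0.1307 = 1.3331
τ₀ = 8FD/(πd³) = 8·1970·24.0/(π·5.1³) = 378240/416.74 = 907.63 MPa
τ_max = K·τ₀ = 1.3331 × 907.63 = 1209.9 MPa

1210 MPa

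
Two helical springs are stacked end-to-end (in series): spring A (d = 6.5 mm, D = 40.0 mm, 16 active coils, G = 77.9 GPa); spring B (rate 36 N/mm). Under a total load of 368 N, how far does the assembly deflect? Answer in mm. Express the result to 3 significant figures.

k_A = Gd⁴/(8D³N_a) = (77.9×10³)(6.5⁴)/(8·40.0³·16) = 16.975 N/mm
Series: 1/k_eq = 1/16.975 + 1/36 = 0.086689; k_eq = 11.535 N/mm
δ = F/k_eq = 368/11.535 = 31.902 mm

31.9 mm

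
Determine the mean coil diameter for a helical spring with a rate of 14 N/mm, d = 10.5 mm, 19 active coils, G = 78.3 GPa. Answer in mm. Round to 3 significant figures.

D = (Gd⁴/(8N_a·k))^(1/3) = (78.3×10³·10.5⁴/(8·19·14))^(1/3)
  = (447247)^(1/3) = 76.4743 mm

76.5 mm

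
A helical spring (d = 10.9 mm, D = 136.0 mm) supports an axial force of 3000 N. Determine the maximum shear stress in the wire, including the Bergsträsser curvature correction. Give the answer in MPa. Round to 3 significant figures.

888 MPa

Spring index C = D/d = 136.0/10.9 = 12.4771
K_B = (4C+2)/(4C−3) = 51.908/46.908 = 1.1066
τ₀ = 8FD/(πd³) = 8·3000·136.0/(π·10.9³) = 3.264e+06/4068.5 = 802.27 MPa
τ_max = K·τ₀ = 1.1066 × 802.27 = 887.79 MPa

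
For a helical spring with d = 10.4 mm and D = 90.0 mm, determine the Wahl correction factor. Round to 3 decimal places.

C = D/d = 90.0/10.4 = 8.6538
K_W = (4C−1)/(4C−4) + 0.615/C = 33.615/30.615 + 0.0711 = 1.1691

1.169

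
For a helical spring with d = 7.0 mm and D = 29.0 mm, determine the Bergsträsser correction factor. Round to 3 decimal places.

C = D/d = 29.0/7.0 = 4.1429
K_B = (4C+2)/(4C−3) = 18.571/13.571 = 1.3684

1.368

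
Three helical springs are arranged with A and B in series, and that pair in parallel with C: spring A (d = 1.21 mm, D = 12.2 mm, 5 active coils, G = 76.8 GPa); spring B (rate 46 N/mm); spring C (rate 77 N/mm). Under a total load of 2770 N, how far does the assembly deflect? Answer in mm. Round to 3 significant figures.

35.0 mm

k_A = Gd⁴/(8D³N_a) = (76.8×10³)(1.21⁴)/(8·12.2³·5) = 2.2665 N/mm
Springs A,B series: k_AB = 1/(1/2.2665+1/46) = 2.1601 N/mm; parallel with C: k_eq = 2.1601+77 = 79.16 N/mm
δ = F/k_eq = 2770/79.16 = 34.992 mm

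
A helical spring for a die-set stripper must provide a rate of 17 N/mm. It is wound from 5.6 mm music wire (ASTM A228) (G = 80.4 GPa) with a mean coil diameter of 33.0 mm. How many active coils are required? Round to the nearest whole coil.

16

N_a = Gd⁴/(8D³k) = (80.4×10³ × 5.6⁴)/(8 × 33.0³ × 17)
    = 7.90693e+07 / 4.88743e+06 = 16.18 → 16 coils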